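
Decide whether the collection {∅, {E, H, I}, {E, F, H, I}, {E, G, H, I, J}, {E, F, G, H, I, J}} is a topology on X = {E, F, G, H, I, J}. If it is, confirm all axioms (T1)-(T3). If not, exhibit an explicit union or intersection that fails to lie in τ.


τ IS a topology on X.

Axiom (T1): ∅ ∈ τ? Yes; X ∈ τ? Yes.
Axiom (T2/T3): check pairwise unions and intersections of members of τ.
All pairwise intersections and unions checked — each lies in τ. Therefore τ satisfies (T1), (T2), (T3): it IS a topology on X.


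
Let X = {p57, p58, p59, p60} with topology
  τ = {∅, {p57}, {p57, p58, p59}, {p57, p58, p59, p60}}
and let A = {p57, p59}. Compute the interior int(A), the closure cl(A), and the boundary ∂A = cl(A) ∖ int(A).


int(A) = {p57}, cl(A) = {p57, p58, p59, p60}, ∂A = {p58, p59, p60}.

Closed sets in (X, τ) are complements of opens:
  closed(X, τ) = {∅, {p60}, {p58, p59, p60}, {p57, p58, p59, p60}}.
int(A) = ⋃ {U ∈ τ : U ⊆ A}. Opens contained in A: ∅, {p57}.
Taking the union of these: int(A) = {p57}.
cl(A) = ⋂ {C closed : A ⊆ C}. Closed sets containing A: {p57, p58, p59, p60}.
Intersecting these: cl(A) = {p57, p58, p59, p60}.
∂A = cl(A) ∖ int(A) = {p57, p58, p59, p60} ∖ {p57} = {p58, p59, p60}.


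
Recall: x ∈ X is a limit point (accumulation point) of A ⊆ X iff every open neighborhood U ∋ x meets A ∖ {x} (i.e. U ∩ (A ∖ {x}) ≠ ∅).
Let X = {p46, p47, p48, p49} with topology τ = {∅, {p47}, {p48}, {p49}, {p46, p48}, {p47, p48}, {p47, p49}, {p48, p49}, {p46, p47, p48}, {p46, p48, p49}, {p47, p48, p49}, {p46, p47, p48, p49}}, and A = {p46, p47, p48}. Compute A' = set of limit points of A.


A' = {p46}

For each x ∈ X, list the open sets U ∈ τ with x ∈ U, then check whether U ∩ (A ∖ {x}) ≠ ∅ for every such U.
  x = p46: opens ∋ x are {p46, p48}, {p46, p47, p48}, {p46, p48, p49}, {p46, p47, p48, p49}; each meets A ∖ {p46}, so x IS a limit point.
  x = p47: open {p47} ∋ x has {p47} ∩ (A ∖ {p47}) = ∅, so x is NOT a limit point.
  x = p48: open {p48} ∋ x has {p48} ∩ (A ∖ {p48}) = ∅, so x is NOT a limit point.
  x = p49: open {p49} ∋ x has {p49} ∩ (A ∖ {p49}) = ∅, so x is NOT a limit point.
Collecting: A' = {p46}.


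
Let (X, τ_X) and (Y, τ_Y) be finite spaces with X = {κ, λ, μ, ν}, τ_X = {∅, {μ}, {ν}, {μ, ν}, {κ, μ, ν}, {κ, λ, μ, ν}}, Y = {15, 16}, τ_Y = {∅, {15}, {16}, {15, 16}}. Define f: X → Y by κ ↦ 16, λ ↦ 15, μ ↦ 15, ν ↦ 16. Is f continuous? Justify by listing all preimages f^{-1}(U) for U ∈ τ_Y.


f is NOT continuous.

Compute f^{-1}(U) for each U ∈ τ_Y:
  U = ∅: f^{-1}(U) = ∅ ∈ τ_X ✓.
  U = {15}: f^{-1}(U) = {λ, μ} ∉ τ_X ✗.
  U = {16}: f^{-1}(U) = {κ, ν} ∉ τ_X ✗.
  U = {15, 16}: f^{-1}(U) = {κ, λ, μ, ν} ∈ τ_X ✓.
Found U = {15} with f^{-1}(U) = {λ, μ} not in τ_X. Therefore f is NOT continuous.


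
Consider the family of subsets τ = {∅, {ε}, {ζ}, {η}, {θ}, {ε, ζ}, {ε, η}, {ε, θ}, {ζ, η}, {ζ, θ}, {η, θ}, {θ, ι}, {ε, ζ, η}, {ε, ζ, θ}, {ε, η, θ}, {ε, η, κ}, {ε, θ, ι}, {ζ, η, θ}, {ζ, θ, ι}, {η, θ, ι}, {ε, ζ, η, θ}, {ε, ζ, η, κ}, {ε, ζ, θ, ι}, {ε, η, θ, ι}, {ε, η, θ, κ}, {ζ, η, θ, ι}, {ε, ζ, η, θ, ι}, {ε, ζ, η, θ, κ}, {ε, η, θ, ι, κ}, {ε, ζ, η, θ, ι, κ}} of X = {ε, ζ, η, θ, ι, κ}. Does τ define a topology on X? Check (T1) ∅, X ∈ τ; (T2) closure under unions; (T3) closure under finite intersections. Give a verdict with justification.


τ IS a topology on X.

Axiom (T1): ∅ ∈ τ? Yes; X ∈ τ? Yes.
Axiom (T2/T3): check pairwise unions and intersections of members of τ.
All pairwise intersections and unions checked — each lies in τ. Therefore τ satisfies (T1), (T2), (T3): it IS a topology on X.


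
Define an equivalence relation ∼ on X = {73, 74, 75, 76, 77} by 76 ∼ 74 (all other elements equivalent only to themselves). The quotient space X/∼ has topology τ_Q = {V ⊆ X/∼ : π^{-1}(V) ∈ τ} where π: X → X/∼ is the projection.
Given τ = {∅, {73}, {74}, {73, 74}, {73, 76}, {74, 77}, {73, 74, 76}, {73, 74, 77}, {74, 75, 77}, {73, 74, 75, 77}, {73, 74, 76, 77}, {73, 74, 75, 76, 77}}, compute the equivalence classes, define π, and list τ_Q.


X/∼ = {[73], [74=76], [75], [77]}; |τ_Q| = 5.

Equivalence classes: [73], [74=76], [75], [77].
Quotient map π: X → X/∼ sends 73 ↦ [73], 74 ↦ [74=76], 75 ↦ [75], 76 ↦ [74=76], 77 ↦ [77].
For each subset V ⊆ X/∼, compute π^{-1}(V) ⊆ X and check whether π^{-1}(V) ∈ τ. V is open in τ_Q iff π^{-1}(V) ∈ τ.
  V = {}: π^{-1}(V) = ∅ ∈ τ ✓.
  V = {[73]}: π^{-1}(V) = {73} ∈ τ ✓.
  V = {[74=76]}: π^{-1}(V) = {74, 76} ∉ τ ✗.
  V = {[73], [74=76]}: π^{-1}(V) = {73, 74, 76} ∈ τ ✓.
  V = {[75]}: π^{-1}(V) = {75} ∉ τ ✗.
  V = {[73], [75]}: π^{-1}(V) = {73, 75} ∉ τ ✗.
  V = {[74=76], [75]}: π^{-1}(V) = {74, 75, 76} ∉ τ ✗.
  V = {[73], [74=76], [75]}: π^{-1}(V) = {73, 74, 75, 76} ∉ τ ✗.
  V = {[77]}: π^{-1}(V) = {77} ∉ τ ✗.
  V = {[73], [77]}: π^{-1}(V) = {73, 77} ∉ τ ✗.
  V = {[74=76], [77]}: π^{-1}(V) = {74, 76, 77} ∉ τ ✗.
  V = {[73], [74=76], [77]}: π^{-1}(V) = {73, 74, 76, 77} ∈ τ ✓.
  V = {[75], [77]}: π^{-1}(V) = {75, 77} ∉ τ ✗.
  V = {[73], [75], [77]}: π^{-1}(V) = {73, 75, 77} ∉ τ ✗.
  V = {[74=76], [75], [77]}: π^{-1}(V) = {74, 75, 76, 77} ∉ τ ✗.
  V = {[73], [74=76], [75], [77]}: π^{-1}(V) = {73, 74, 75, 76, 77} ∈ τ ✓.
Open sets in the quotient: τ_Q = {{}, {[73]}, {[73], [74=76]}, {[73], [74=76], [77]}, {[73], [74=76], [75], [77]}} (5 elements).


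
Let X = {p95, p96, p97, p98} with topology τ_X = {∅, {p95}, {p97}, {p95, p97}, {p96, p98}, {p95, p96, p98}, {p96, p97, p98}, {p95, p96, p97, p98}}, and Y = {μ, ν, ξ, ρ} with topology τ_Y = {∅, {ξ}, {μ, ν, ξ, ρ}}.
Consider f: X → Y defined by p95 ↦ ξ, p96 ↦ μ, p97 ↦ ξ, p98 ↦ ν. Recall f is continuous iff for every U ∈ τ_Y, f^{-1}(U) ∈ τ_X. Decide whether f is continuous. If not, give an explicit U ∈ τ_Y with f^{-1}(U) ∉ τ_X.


f IS continuous.

Compute f^{-1}(U) for each U ∈ τ_Y:
  U = ∅: f^{-1}(U) = ∅ ∈ τ_X ✓.
  U = {ξ}: f^{-1}(U) = {p95, p97} ∈ τ_X ✓.
  U = {μ, ν, ξ, ρ}: f^{-1}(U) = {p95, p96, p97, p98} ∈ τ_X ✓.
Every preimage lies in τ_X, so f IS continuous.


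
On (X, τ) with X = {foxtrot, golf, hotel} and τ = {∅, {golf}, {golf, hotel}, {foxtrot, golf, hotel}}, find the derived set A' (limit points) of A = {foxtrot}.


A' = ∅

For each x ∈ X, list the open sets U ∈ τ with x ∈ U, then check whether U ∩ (A ∖ {x}) ≠ ∅ for every such U.
  x = foxtrot: open {foxtrot, golf, hotel} ∋ x has {foxtrot, golf, hotel} ∩ (A ∖ {foxtrot}) = ∅, so x is NOT a limit point.
  x = golf: open {golf} ∋ x has {golf} ∩ (A ∖ {golf}) = ∅, so x is NOT a limit point.
  x = hotel: open {golf, hotel} ∋ x has {golf, hotel} ∩ (A ∖ {hotel}) = ∅, so x is NOT a limit point.
Collecting: A' = ∅.


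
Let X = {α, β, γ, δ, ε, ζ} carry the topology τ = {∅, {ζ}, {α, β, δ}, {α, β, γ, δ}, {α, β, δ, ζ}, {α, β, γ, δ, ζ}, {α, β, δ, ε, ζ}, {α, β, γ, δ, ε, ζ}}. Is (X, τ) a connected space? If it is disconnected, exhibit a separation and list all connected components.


(X, τ) is connected.

Find clopen sets (U ∈ τ with X ∖ U ∈ τ):
  U = ∅, X ∖ U = {α, β, γ, δ, ε, ζ} — both open, so U is clopen.
  U = {α, β, γ, δ, ε, ζ}, X ∖ U = ∅ — both open, so U is clopen.
Only trivial clopens (∅ and X) exist, so (X, τ) is connected.
Compute connected components by grouping points that agree on all clopens:
  component: {α, β, γ, δ, ε, ζ}


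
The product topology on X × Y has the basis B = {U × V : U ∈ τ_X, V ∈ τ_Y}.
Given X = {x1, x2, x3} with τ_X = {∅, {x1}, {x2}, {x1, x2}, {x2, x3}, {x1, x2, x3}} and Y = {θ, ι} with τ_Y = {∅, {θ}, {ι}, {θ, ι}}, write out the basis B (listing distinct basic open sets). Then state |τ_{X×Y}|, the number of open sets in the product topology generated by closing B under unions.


Basis B = {∅ × ∅, {x1} × {θ}, {x1} × {ι}, {x2} × {θ}, {x2} × {ι}, {x1} × {θ, ι}, {x1, x2} × {θ}, {x1, x2} × {ι}, {x2} × {θ, ι}, {x2, x3} × {θ}, {x2, x3} × {ι}, {x1, x2, x3} × {θ}, {x1, x2, x3} × {ι}, {x1, x2} × {θ, ι}, {x2, x3} × {θ, ι}, {x1, x2, x3} × {θ, ι}}; |τ_{X×Y}| = 36.

Enumerate products U × V with U ∈ τ_X, V ∈ τ_Y (deduplicated):
  ∅ × ∅ = {} (∅)
  {x1} × {θ} = {(x1,θ)}
  {x1} × {ι} = {(x1,ι)}
  {x2} × {θ} = {(x2,θ)}
  {x2} × {ι} = {(x2,ι)}
  {x1} × {θ, ι} = {(x1,θ), (x1,ι)}
  {x1, x2} × {θ} = {(x1,θ), (x2,θ)}
  {x1, x2} × {ι} = {(x1,ι), (x2,ι)}
  {x2} × {θ, ι} = {(x2,θ), (x2,ι)}
  {x2, x3} × {θ} = {(x2,θ), (x3,θ)}
  {x2, x3} × {ι} = {(x2,ι), (x3,ι)}
  {x1, x2, x3} × {θ} = {(x1,θ), (x2,θ), (x3,θ)}
  {x1, x2, x3} × {ι} = {(x1,ι), (x2,ι), (x3,ι)}
  {x1, x2} × {θ, ι} = {(x1,θ), (x1,ι), (x2,θ), (x2,ι)}
  {x2, x3} × {θ, ι} = {(x2,θ), (x2,ι), (x3,θ), (x3,ι)}
  {x1, x2, x3} × {θ, ι} = {(x1,θ), (x1,ι), (x2,θ), (x2,ι), (x3,θ), (x3,ι)}
These 16 distinct sets form the basis B.
Close under arbitrary unions to get τ_{X×Y}; counting gives |τ_{X×Y}| = 36.


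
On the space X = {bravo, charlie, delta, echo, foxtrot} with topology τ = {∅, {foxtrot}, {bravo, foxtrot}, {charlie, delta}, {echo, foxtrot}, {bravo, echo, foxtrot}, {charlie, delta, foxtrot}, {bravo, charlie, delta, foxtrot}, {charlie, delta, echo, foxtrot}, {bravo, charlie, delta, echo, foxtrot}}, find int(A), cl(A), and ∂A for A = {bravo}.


int(A) = ∅, cl(A) = {bravo}, ∂A = {bravo}.

Closed sets in (X, τ) are complements of opens:
  closed(X, τ) = {∅, {bravo}, {echo}, {bravo, echo}, {charlie, delta}, {bravo, charlie, delta}, {bravo, echo, foxtrot}, {charlie, delta, echo}, {bravo, charlie, delta, echo}, {bravo, charlie, delta, echo, foxtrot}}.
int(A) = ⋃ {U ∈ τ : U ⊆ A}. Opens contained in A: ∅.
Taking the union of these: int(A) = ∅.
cl(A) = ⋂ {C closed : A ⊆ C}. Closed sets containing A: {bravo}, {bravo, echo}, {bravo, charlie, delta}, {bravo, echo, foxtrot}, {bravo, charlie, delta, echo}, {bravo, charlie, delta, echo, foxtrot}.
Intersecting these: cl(A) = {bravo}.
∂A = cl(A) ∖ int(A) = {bravo} ∖ ∅ = {bravo}.


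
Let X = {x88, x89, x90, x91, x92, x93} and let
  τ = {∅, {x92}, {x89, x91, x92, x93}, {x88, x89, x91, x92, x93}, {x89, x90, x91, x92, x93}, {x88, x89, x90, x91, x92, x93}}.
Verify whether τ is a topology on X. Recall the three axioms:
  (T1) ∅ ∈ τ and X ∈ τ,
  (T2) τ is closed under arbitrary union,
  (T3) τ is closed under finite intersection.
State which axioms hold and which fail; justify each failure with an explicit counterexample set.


τ IS a topology on X.

Axiom (T1): ∅ ∈ τ? Yes; X ∈ τ? Yes.
Axiom (T2/T3): check pairwise unions and intersections of members of τ.
All pairwise intersections and unions checked — each lies in τ. Therefore τ satisfies (T1), (T2), (T3): it IS a topology on X.


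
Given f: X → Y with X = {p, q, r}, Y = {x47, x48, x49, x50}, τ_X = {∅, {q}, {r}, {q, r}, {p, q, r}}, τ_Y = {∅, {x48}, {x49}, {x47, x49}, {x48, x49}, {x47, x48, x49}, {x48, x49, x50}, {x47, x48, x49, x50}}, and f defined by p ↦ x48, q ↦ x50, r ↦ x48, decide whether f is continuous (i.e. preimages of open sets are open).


f is NOT continuous.

Compute f^{-1}(U) for each U ∈ τ_Y:
  U = ∅: f^{-1}(U) = ∅ ∈ τ_X ✓.
  U = {x48}: f^{-1}(U) = {p, r} ∉ τ_X ✗.
  U = {x49}: f^{-1}(U) = ∅ ∈ τ_X ✓.
  U = {x47, x49}: f^{-1}(U) = ∅ ∈ τ_X ✓.
  U = {x48, x49}: f^{-1}(U) = {p, r} ∉ τ_X ✗.
  U = {x47, x48, x49}: f^{-1}(U) = {p, r} ∉ τ_X ✗.
  U = {x48, x49, x50}: f^{-1}(U) = {p, q, r} ∈ τ_X ✓.
  U = {x47, x48, x49, x50}: f^{-1}(U) = {p, q, r} ∈ τ_X ✓.
Found U = {x48} with f^{-1}(U) = {p, r} not in τ_X. Therefore f is NOT continuous.


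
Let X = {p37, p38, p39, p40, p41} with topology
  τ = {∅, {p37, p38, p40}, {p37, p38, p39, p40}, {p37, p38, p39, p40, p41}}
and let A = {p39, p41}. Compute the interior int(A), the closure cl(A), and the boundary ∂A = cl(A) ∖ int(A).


int(A) = ∅, cl(A) = {p39, p41}, ∂A = {p39, p41}.

Closed sets in (X, τ) are complements of opens:
  closed(X, τ) = {∅, {p41}, {p39, p41}, {p37, p38, p39, p40, p41}}.
int(A) = ⋃ {U ∈ τ : U ⊆ A}. Opens contained in A: ∅.
Taking the union of these: int(A) = ∅.
cl(A) = ⋂ {C closed : A ⊆ C}. Closed sets containing A: {p39, p41}, {p37, p38, p39, p40, p41}.
Intersecting these: cl(A) = {p39, p41}.
∂A = cl(A) ∖ int(A) = {p39, p41} ∖ ∅ = {p39, p41}.


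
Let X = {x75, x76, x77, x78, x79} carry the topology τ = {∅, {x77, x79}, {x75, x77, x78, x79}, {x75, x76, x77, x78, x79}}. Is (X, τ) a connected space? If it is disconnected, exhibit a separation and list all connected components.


(X, τ) is connected.

Find clopen sets (U ∈ τ with X ∖ U ∈ τ):
  U = ∅, X ∖ U = {x75, x76, x77, x78, x79} — both open, so U is clopen.
  U = {x75, x76, x77, x78, x79}, X ∖ U = ∅ — both open, so U is clopen.
Only trivial clopens (∅ and X) exist, so (X, τ) is connected.
Compute connected components by grouping points that agree on all clopens:
  component: {x75, x76, x77, x78, x79}


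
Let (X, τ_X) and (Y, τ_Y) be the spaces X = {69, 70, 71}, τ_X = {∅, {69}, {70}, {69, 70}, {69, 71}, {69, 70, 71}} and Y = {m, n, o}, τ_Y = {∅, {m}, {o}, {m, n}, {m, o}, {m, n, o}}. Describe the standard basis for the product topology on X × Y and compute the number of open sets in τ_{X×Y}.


Basis B = {∅ × ∅, {69} × {m}, {69} × {o}, {70} × {m}, {70} × {o}, {69} × {m, n}, {69} × {m, o}, {69, 70} × {m}, {69, 71} × {m}, {69, 70} × {o}, {69, 71} × {o}, {70} × {m, n}, {70} × {m, o}, {69} × {m, n, o}, {69, 70, 71} × {m}, {69, 70, 71} × {o}, {70} × {m, n, o}, {69, 70} × {m, n}, {69, 71} × {m, n}, {69, 70} × {m, o}, {69, 71} × {m, o}, {69, 70} × {m, n, o}, {69, 71} × {m, n, o}, {69, 70, 71} × {m, n}, {69, 70, 71} × {m, o}, {69, 70, 71} × {m, n, o}}; |τ_{X×Y}| = 108.

Enumerate products U × V with U ∈ τ_X, V ∈ τ_Y (deduplicated):
  ∅ × ∅ = {} (∅)
  {69} × {m} = {(69,m)}
  {69} × {o} = {(69,o)}
  {70} × {m} = {(70,m)}
  {70} × {o} = {(70,o)}
  {69} × {m, n} = {(69,m), (69,n)}
  {69} × {m, o} = {(69,m), (69,o)}
  {69, 70} × {m} = {(69,m), (70,m)}
  {69, 71} × {m} = {(69,m), (71,m)}
  {69, 70} × {o} = {(69,o), (70,o)}
  {69, 71} × {o} = {(69,o), (71,o)}
  {70} × {m, n} = {(70,m), (70,n)}
  {70} × {m, o} = {(70,m), (70,o)}
  {69} × {m, n, o} = {(69,m), (69,n), (69,o)}
  {69, 70, 71} × {m} = {(69,m), (70,m), (71,m)}
  {69, 70, 71} × {o} = {(69,o), (70,o), (71,o)}
  {70} × {m, n, o} = {(70,m), (70,n), (70,o)}
  {69, 70} × {m, n} = {(69,m), (69,n), (70,m), (70,n)}
  {69, 71} × {m, n} = {(69,m), (69,n), (71,m), (71,n)}
  {69, 70} × {m, o} = {(69,m), (69,o), (70,m), (70,o)}
  {69, 71} × {m, o} = {(69,m), (69,o), (71,m), (71,o)}
  {69, 70} × {m, n, o} = {(69,m), (69,n), (69,o), (70,m), (70,n), (70,o)}
  {69, 71} × {m, n, o} = {(69,m), (69,n), (69,o), (71,m), (71,n), (71,o)}
  {69, 70, 71} × {m, n} = {(69,m), (69,n), (70,m), (70,n), (71,m), (71,n)}
  {69, 70, 71} × {m, o} = {(69,m), (69,o), (70,m), (70,o), (71,m), (71,o)}
  {69, 70, 71} × {m, n, o} = {(69,m), (69,n), (69,o), (70,m), (70,n), (70,o), (71,m), (71,n), (71,o)}
These 26 distinct sets form the basis B.
Close under arbitrary unions to get τ_{X×Y}; counting gives |τ_{X×Y}| = 108.


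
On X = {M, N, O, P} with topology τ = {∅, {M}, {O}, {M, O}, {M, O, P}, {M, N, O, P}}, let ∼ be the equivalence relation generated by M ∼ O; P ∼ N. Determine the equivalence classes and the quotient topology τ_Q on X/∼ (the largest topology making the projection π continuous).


X/∼ = {[M=O], [N=P]}; |τ_Q| = 3.

Equivalence classes: [M=O], [N=P].
Quotient map π: X → X/∼ sends M ↦ [M=O], N ↦ [N=P], O ↦ [M=O], P ↦ [N=P].
For each subset V ⊆ X/∼, compute π^{-1}(V) ⊆ X and check whether π^{-1}(V) ∈ τ. V is open in τ_Q iff π^{-1}(V) ∈ τ.
  V = {}: π^{-1}(V) = ∅ ∈ τ ✓.
  V = {[M=O]}: π^{-1}(V) = {M, O} ∈ τ ✓.
  V = {[N=P]}: π^{-1}(V) = {N, P} ∉ τ ✗.
  V = {[M=O], [N=P]}: π^{-1}(V) = {M, N, O, P} ∈ τ ✓.
Open sets in the quotient: τ_Q = {{}, {[M=O]}, {[M=O], [N=P]}} (3 elements).


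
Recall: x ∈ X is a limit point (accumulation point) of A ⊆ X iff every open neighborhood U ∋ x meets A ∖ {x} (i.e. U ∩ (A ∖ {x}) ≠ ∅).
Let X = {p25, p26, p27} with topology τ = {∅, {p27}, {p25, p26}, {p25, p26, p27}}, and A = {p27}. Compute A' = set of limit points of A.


A' = ∅

For each x ∈ X, list the open sets U ∈ τ with x ∈ U, then check whether U ∩ (A ∖ {x}) ≠ ∅ for every such U.
  x = p25: open {p25, p26} ∋ x has {p25, p26} ∩ (A ∖ {p25}) = ∅, so x is NOT a limit point.
  x = p26: open {p25, p26} ∋ x has {p25, p26} ∩ (A ∖ {p26}) = ∅, so x is NOT a limit point.
  x = p27: open {p27} ∋ x has {p27} ∩ (A ∖ {p27}) = ∅, so x is NOT a limit point.
Collecting: A' = ∅.


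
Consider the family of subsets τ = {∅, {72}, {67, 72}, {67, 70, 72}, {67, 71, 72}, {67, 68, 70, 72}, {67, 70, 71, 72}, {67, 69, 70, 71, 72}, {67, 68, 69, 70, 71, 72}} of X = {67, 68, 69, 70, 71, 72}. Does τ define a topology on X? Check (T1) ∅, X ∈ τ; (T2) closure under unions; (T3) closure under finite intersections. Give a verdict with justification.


τ is NOT a topology on X.

Axiom (T1): ∅ ∈ τ? Yes; X ∈ τ? Yes.
Axiom (T2/T3): check pairwise unions and intersections of members of τ.
Counterexample for (T2): {67, 71, 72} ∪ {67, 68, 70, 72} = {67, 68, 70, 71, 72} ∉ τ. Therefore τ is NOT a topology.


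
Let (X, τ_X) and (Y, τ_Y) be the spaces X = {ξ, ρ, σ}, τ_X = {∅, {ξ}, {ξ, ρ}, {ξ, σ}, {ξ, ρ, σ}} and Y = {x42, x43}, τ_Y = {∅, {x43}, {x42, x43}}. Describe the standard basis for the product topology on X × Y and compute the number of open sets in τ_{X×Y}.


Basis B = {∅ × ∅, {ξ} × {x43}, {ξ} × {x42, x43}, {ξ, ρ} × {x43}, {ξ, σ} × {x43}, {ξ, ρ, σ} × {x43}, {ξ, ρ} × {x42, x43}, {ξ, σ} × {x42, x43}, {ξ, ρ, σ} × {x42, x43}}; |τ_{X×Y}| = 14.

Enumerate products U × V with U ∈ τ_X, V ∈ τ_Y (deduplicated):
  ∅ × ∅ = {} (∅)
  {ξ} × {x43} = {(ξ,x43)}
  {ξ} × {x42, x43} = {(ξ,x42), (ξ,x43)}
  {ξ, ρ} × {x43} = {(ξ,x43), (ρ,x43)}
  {ξ, σ} × {x43} = {(ξ,x43), (σ,x43)}
  {ξ, ρ, σ} × {x43} = {(ξ,x43), (ρ,x43), (σ,x43)}
  {ξ, ρ} × {x42, x43} = {(ξ,x42), (ξ,x43), (ρ,x42), (ρ,x43)}
  {ξ, σ} × {x42, x43} = {(ξ,x42), (ξ,x43), (σ,x42), (σ,x43)}
  {ξ, ρ, σ} × {x42, x43} = {(ξ,x42), (ξ,x43), (ρ,x42), (ρ,x43), (σ,x42), (σ,x43)}
These 9 distinct sets form the basis B.
Close under arbitrary unions to get τ_{X×Y}; counting gives |τ_{X×Y}| = 14.


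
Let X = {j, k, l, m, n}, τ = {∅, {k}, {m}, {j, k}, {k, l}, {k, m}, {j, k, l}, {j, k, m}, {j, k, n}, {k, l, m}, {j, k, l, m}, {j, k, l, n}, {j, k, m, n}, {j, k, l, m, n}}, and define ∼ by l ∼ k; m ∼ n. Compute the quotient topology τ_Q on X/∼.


X/∼ = {[j], [k=l], [m=n]}; |τ_Q| = 4.

Equivalence classes: [j], [k=l], [m=n].
Quotient map π: X → X/∼ sends j ↦ [j], k ↦ [k=l], l ↦ [k=l], m ↦ [m=n], n ↦ [m=n].
For each subset V ⊆ X/∼, compute π^{-1}(V) ⊆ X and check whether π^{-1}(V) ∈ τ. V is open in τ_Q iff π^{-1}(V) ∈ τ.
  V = {}: π^{-1}(V) = ∅ ∈ τ ✓.
  V = {[j]}: π^{-1}(V) = {j} ∉ τ ✗.
  V = {[k=l]}: π^{-1}(V) = {k, l} ∈ τ ✓.
  V = {[j], [k=l]}: π^{-1}(V) = {j, k, l} ∈ τ ✓.
  V = {[m=n]}: π^{-1}(V) = {m, n} ∉ τ ✗.
  V = {[j], [m=n]}: π^{-1}(V) = {j, m, n} ∉ τ ✗.
  V = {[k=l], [m=n]}: π^{-1}(V) = {k, l, m, n} ∉ τ ✗.
  V = {[j], [k=l], [m=n]}: π^{-1}(V) = {j, k, l, m, n} ∈ τ ✓.
Open sets in the quotient: τ_Q = {{}, {[k=l]}, {[j], [k=l]}, {[j], [k=l], [m=n]}} (4 elements).


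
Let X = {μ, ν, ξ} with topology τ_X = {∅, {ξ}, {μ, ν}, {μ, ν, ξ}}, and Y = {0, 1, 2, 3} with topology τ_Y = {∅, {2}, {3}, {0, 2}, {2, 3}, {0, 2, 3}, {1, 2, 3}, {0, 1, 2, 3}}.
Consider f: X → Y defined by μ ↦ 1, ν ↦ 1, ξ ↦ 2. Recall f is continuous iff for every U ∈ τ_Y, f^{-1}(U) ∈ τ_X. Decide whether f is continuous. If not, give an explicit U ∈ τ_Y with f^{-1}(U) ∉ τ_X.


f IS continuous.

Compute f^{-1}(U) for each U ∈ τ_Y:
  U = ∅: f^{-1}(U) = ∅ ∈ τ_X ✓.
  U = {2}: f^{-1}(U) = {ξ} ∈ τ_X ✓.
  U = {3}: f^{-1}(U) = ∅ ∈ τ_X ✓.
  U = {0, 2}: f^{-1}(U) = {ξ} ∈ τ_X ✓.
  U = {2, 3}: f^{-1}(U) = {ξ} ∈ τ_X ✓.
  U = {0, 2, 3}: f^{-1}(U) = {ξ} ∈ τ_X ✓.
  U = {1, 2, 3}: f^{-1}(U) = {μ, ν, ξ} ∈ τ_X ✓.
  U = {0, 1, 2, 3}: f^{-1}(U) = {μ, ν, ξ} ∈ τ_X ✓.
Every preimage lies in τ_X, so f IS continuous.


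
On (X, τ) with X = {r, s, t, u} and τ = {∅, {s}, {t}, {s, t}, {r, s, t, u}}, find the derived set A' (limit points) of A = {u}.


A' = {r}

For each x ∈ X, list the open sets U ∈ τ with x ∈ U, then check whether U ∩ (A ∖ {x}) ≠ ∅ for every such U.
  x = r: opens ∋ x are {r, s, t, u}; each meets A ∖ {r}, so x IS a limit point.
  x = s: open {s} ∋ x has {s} ∩ (A ∖ {s}) = ∅, so x is NOT a limit point.
  x = t: open {t} ∋ x has {t} ∩ (A ∖ {t}) = ∅, so x is NOT a limit point.
  x = u: open {r, s, t, u} ∋ x has {r, s, t, u} ∩ (A ∖ {u}) = ∅, so x is NOT a limit point.
Collecting: A' = {r}.


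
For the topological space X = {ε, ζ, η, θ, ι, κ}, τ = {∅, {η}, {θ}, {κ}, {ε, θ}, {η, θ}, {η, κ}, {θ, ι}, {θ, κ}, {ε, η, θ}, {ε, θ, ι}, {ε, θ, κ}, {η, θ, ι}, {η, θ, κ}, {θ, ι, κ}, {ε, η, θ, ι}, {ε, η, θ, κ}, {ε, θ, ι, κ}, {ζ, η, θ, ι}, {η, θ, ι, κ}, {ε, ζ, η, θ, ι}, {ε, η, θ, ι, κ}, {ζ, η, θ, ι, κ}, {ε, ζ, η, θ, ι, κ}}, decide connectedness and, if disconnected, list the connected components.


(X, τ) is disconnected; components = [{κ}, {ε, ζ, η, θ, ι}].

Find clopen sets (U ∈ τ with X ∖ U ∈ τ):
  U = ∅, X ∖ U = {ε, ζ, η, θ, ι, κ} — both open, so U is clopen.
  U = {κ}, X ∖ U = {ε, ζ, η, θ, ι} — both open, so U is clopen.
  U = {ε, ζ, η, θ, ι}, X ∖ U = {κ} — both open, so U is clopen.
  U = {ε, ζ, η, θ, ι, κ}, X ∖ U = ∅ — both open, so U is clopen.
Nontrivial clopen(s) exist: e.g. {κ}. So (X, τ) is disconnected.
Compute connected components by grouping points that agree on all clopens:
  component: {κ}
  component: {ε, ζ, η, θ, ι}


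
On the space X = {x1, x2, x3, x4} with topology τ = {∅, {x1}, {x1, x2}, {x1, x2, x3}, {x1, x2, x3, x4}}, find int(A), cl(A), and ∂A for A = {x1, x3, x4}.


int(A) = {x1}, cl(A) = {x1, x2, x3, x4}, ∂A = {x2, x3, x4}.

Closed sets in (X, τ) are complements of opens:
  closed(X, τ) = {∅, {x4}, {x3, x4}, {x2, x3, x4}, {x1, x2, x3, x4}}.
int(A) = ⋃ {U ∈ τ : U ⊆ A}. Opens contained in A: ∅, {x1}.
Taking the union of these: int(A) = {x1}.
cl(A) = ⋂ {C closed : A ⊆ C}. Closed sets containing A: {x1, x2, x3, x4}.
Intersecting these: cl(A) = {x1, x2, x3, x4}.
∂A = cl(A) ∖ int(A) = {x1, x2, x3, x4} ∖ {x1} = {x2, x3, x4}.


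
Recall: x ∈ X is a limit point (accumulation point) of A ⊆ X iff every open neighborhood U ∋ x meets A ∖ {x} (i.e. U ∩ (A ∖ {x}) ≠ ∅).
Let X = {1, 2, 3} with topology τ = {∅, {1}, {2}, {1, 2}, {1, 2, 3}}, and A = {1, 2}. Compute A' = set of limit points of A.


A' = {3}

For each x ∈ X, list the open sets U ∈ τ with x ∈ U, then check whether U ∩ (A ∖ {x}) ≠ ∅ for every such U.
  x = 1: open {1} ∋ x has {1} ∩ (A ∖ {1}) = ∅, so x is NOT a limit point.
  x = 2: open {2} ∋ x has {2} ∩ (A ∖ {2}) = ∅, so x is NOT a limit point.
  x = 3: opens ∋ x are {1, 2, 3}; each meets A ∖ {3}, so x IS a limit point.
Collecting: A' = {3}.


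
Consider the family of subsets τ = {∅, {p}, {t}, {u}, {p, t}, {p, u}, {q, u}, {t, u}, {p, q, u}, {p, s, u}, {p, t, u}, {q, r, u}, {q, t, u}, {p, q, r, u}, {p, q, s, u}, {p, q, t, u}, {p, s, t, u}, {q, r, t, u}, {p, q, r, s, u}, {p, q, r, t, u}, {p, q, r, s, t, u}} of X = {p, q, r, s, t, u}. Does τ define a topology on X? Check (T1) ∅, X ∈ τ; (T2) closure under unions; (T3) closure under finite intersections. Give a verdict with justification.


τ is NOT a topology on X.

Axiom (T1): ∅ ∈ τ? Yes; X ∈ τ? Yes.
Axiom (T2/T3): check pairwise unions and intersections of members of τ.
Counterexample for (T2): {t} ∪ {p, q, s, u} = {p, q, s, t, u} ∉ τ. Therefore τ is NOT a topology.


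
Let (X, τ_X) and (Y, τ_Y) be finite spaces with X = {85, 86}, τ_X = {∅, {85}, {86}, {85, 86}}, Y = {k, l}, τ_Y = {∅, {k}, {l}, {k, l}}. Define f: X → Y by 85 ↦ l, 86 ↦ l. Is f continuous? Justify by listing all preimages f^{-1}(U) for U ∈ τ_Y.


f IS continuous.

Compute f^{-1}(U) for each U ∈ τ_Y:
  U = ∅: f^{-1}(U) = ∅ ∈ τ_X ✓.
  U = {k}: f^{-1}(U) = ∅ ∈ τ_X ✓.
  U = {l}: f^{-1}(U) = {85, 86} ∈ τ_X ✓.
  U = {k, l}: f^{-1}(U) = {85, 86} ∈ τ_X ✓.
Every preimage lies in τ_X, so f IS continuous.


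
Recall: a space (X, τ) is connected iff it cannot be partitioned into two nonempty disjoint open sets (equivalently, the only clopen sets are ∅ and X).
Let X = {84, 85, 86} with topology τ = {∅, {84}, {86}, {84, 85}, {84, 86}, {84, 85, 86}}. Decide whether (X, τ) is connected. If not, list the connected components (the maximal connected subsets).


(X, τ) is disconnected; components = [{86}, {84, 85}].

Find clopen sets (U ∈ τ with X ∖ U ∈ τ):
  U = ∅, X ∖ U = {84, 85, 86} — both open, so U is clopen.
  U = {86}, X ∖ U = {84, 85} — both open, so U is clopen.
  U = {84, 85}, X ∖ U = {86} — both open, so U is clopen.
  U = {84, 85, 86}, X ∖ U = ∅ — both open, so U is clopen.
Nontrivial clopen(s) exist: e.g. {86}. So (X, τ) is disconnected.
Compute connected components by grouping points that agree on all clopens:
  component: {86}
  component: {84, 85}


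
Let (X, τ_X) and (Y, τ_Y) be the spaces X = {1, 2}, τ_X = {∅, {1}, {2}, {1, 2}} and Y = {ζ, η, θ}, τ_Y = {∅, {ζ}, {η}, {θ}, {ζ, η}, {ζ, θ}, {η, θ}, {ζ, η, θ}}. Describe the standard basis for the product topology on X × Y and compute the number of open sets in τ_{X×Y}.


Basis B = {∅ × ∅, {1} × {ζ}, {1} × {η}, {1} × {θ}, {2} × {ζ}, {2} × {η}, {2} × {θ}, {1} × {ζ, η}, {1} × {ζ, θ}, {1, 2} × {ζ}, {1} × {η, θ}, {1, 2} × {η}, {1, 2} × {θ}, {2} × {ζ, η}, {2} × {ζ, θ}, {2} × {η, θ}, {1} × {ζ, η, θ}, {2} × {ζ, η, θ}, {1, 2} × {ζ, η}, {1, 2} × {ζ, θ}, {1, 2} × {η, θ}, {1, 2} × {ζ, η, θ}}; |τ_{X×Y}| = 64.

Enumerate products U × V with U ∈ τ_X, V ∈ τ_Y (deduplicated):
  ∅ × ∅ = {} (∅)
  {1} × {ζ} = {(1,ζ)}
  {1} × {η} = {(1,η)}
  {1} × {θ} = {(1,θ)}
  {2} × {ζ} = {(2,ζ)}
  {2} × {η} = {(2,η)}
  {2} × {θ} = {(2,θ)}
  {1} × {ζ, η} = {(1,ζ), (1,η)}
  {1} × {ζ, θ} = {(1,ζ), (1,θ)}
  {1, 2} × {ζ} = {(1,ζ), (2,ζ)}
  {1} × {η, θ} = {(1,η), (1,θ)}
  {1, 2} × {η} = {(1,η), (2,η)}
  {1, 2} × {θ} = {(1,θ), (2,θ)}
  {2} × {ζ, η} = {(2,ζ), (2,η)}
  {2} × {ζ, θ} = {(2,ζ), (2,θ)}
  {2} × {η, θ} = {(2,η), (2,θ)}
  {1} × {ζ, η, θ} = {(1,ζ), (1,η), (1,θ)}
  {2} × {ζ, η, θ} = {(2,ζ), (2,η), (2,θ)}
  {1, 2} × {ζ, η} = {(1,ζ), (1,η), (2,ζ), (2,η)}
  {1, 2} × {ζ, θ} = {(1,ζ), (1,θ), (2,ζ), (2,θ)}
  {1, 2} × {η, θ} = {(1,η), (1,θ), (2,η), (2,θ)}
  {1, 2} × {ζ, η, θ} = {(1,ζ), (1,η), (1,θ), (2,ζ), (2,η), (2,θ)}
These 22 distinct sets form the basis B.
Close under arbitrary unions to get τ_{X×Y}; counting gives |τ_{X×Y}| = 64.


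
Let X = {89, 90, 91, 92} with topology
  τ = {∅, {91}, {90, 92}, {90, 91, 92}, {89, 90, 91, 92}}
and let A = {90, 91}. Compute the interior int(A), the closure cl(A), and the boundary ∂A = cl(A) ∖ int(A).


int(A) = {91}, cl(A) = {89, 90, 91, 92}, ∂A = {89, 90, 92}.

Closed sets in (X, τ) are complements of opens:
  closed(X, τ) = {∅, {89}, {89, 91}, {89, 90, 92}, {89, 90, 91, 92}}.
int(A) = ⋃ {U ∈ τ : U ⊆ A}. Opens contained in A: ∅, {91}.
Taking the union of these: int(A) = {91}.
cl(A) = ⋂ {C closed : A ⊆ C}. Closed sets containing A: {89, 90, 91, 92}.
Intersecting these: cl(A) = {89, 90, 91, 92}.
∂A = cl(A) ∖ int(A) = {89, 90, 91, 92} ∖ {91} = {89, 90, 92}.


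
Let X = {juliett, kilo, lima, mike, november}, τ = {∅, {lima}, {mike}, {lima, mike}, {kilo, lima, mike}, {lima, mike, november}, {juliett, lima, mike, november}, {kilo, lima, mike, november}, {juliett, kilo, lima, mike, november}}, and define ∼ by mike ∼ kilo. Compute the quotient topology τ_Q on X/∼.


X/∼ = {[juliett], [kilo=mike], [lima], [november]}; |τ_Q| = 5.

Equivalence classes: [juliett], [kilo=mike], [lima], [november].
Quotient map π: X → X/∼ sends juliett ↦ [juliett], kilo ↦ [kilo=mike], lima ↦ [lima], mike ↦ [kilo=mike], november ↦ [november].
For each subset V ⊆ X/∼, compute π^{-1}(V) ⊆ X and check whether π^{-1}(V) ∈ τ. V is open in τ_Q iff π^{-1}(V) ∈ τ.
  V = {}: π^{-1}(V) = ∅ ∈ τ ✓.
  V = {[juliett]}: π^{-1}(V) = {juliett} ∉ τ ✗.
  V = {[kilo=mike]}: π^{-1}(V) = {kilo, mike} ∉ τ ✗.
  V = {[juliett], [kilo=mike]}: π^{-1}(V) = {juliett, kilo, mike} ∉ τ ✗.
  V = {[lima]}: π^{-1}(V) = {lima} ∈ τ ✓.
  V = {[juliett], [lima]}: π^{-1}(V) = {juliett, lima} ∉ τ ✗.
  V = {[kilo=mike], [lima]}: π^{-1}(V) = {kilo, lima, mike} ∈ τ ✓.
  V = {[juliett], [kilo=mike], [lima]}: π^{-1}(V) = {juliett, kilo, lima, mike} ∉ τ ✗.
  V = {[november]}: π^{-1}(V) = {november} ∉ τ ✗.
  V = {[juliett], [november]}: π^{-1}(V) = {juliett, november} ∉ τ ✗.
  V = {[kilo=mike], [november]}: π^{-1}(V) = {kilo, mike, november} ∉ τ ✗.
  V = {[juliett], [kilo=mike], [november]}: π^{-1}(V) = {juliett, kilo, mike, november} ∉ τ ✗.
  V = {[lima], [november]}: π^{-1}(V) = {lima, november} ∉ τ ✗.
  V = {[juliett], [lima], [november]}: π^{-1}(V) = {juliett, lima, november} ∉ τ ✗.
  V = {[kilo=mike], [lima], [november]}: π^{-1}(V) = {kilo, lima, mike, november} ∈ τ ✓.
  V = {[juliett], [kilo=mike], [lima], [november]}: π^{-1}(V) = {juliett, kilo, lima, mike, november} ∈ τ ✓.
Open sets in the quotient: τ_Q = {{}, {[lima]}, {[kilo=mike], [lima]}, {[kilo=mike], [lima], [november]}, {[juliett], [kilo=mike], [lima], [november]}} (5 elements).


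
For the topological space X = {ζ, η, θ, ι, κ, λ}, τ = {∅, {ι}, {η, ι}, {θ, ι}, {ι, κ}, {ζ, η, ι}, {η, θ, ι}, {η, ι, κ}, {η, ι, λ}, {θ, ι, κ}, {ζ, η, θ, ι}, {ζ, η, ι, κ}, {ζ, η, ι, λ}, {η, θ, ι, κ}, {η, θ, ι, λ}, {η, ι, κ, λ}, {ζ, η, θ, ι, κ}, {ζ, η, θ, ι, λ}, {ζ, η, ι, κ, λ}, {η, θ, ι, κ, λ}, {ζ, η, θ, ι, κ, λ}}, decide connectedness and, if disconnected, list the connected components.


(X, τ) is connected.

Find clopen sets (U ∈ τ with X ∖ U ∈ τ):
  U = ∅, X ∖ U = {ζ, η, θ, ι, κ, λ} — both open, so U is clopen.
  U = {ζ, η, θ, ι, κ, λ}, X ∖ U = ∅ — both open, so U is clopen.
Only trivial clopens (∅ and X) exist, so (X, τ) is connected.
Compute connected components by grouping points that agree on all clopens:
  component: {ζ, η, θ, ι, κ, λ}


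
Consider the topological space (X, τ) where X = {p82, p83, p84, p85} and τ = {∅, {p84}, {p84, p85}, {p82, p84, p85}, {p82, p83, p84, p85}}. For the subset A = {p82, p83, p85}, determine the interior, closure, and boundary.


int(A) = ∅, cl(A) = {p82, p83, p85}, ∂A = {p82, p83, p85}.

Closed sets in (X, τ) are complements of opens:
  closed(X, τ) = {∅, {p83}, {p82, p83}, {p82, p83, p85}, {p82, p83, p84, p85}}.
int(A) = ⋃ {U ∈ τ : U ⊆ A}. Opens contained in A: ∅.
Taking the union of these: int(A) = ∅.
cl(A) = ⋂ {C closed : A ⊆ C}. Closed sets containing A: {p82, p83, p85}, {p82, p83, p84, p85}.
Intersecting these: cl(A) = {p82, p83, p85}.
∂A = cl(A) ∖ int(A) = {p82, p83, p85} ∖ ∅ = {p82, p83, p85}.


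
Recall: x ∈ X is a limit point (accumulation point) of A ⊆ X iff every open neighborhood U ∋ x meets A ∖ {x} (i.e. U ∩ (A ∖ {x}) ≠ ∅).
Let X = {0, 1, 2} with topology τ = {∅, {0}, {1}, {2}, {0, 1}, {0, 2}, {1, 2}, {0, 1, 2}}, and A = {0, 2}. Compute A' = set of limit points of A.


A' = ∅

For each x ∈ X, list the open sets U ∈ τ with x ∈ U, then check whether U ∩ (A ∖ {x}) ≠ ∅ for every such U.
  x = 0: open {0} ∋ x has {0} ∩ (A ∖ {0}) = ∅, so x is NOT a limit point.
  x = 1: open {1} ∋ x has {1} ∩ (A ∖ {1}) = ∅, so x is NOT a limit point.
  x = 2: open {2} ∋ x has {2} ∩ (A ∖ {2}) = ∅, so x is NOT a limit point.
Collecting: A' = ∅.


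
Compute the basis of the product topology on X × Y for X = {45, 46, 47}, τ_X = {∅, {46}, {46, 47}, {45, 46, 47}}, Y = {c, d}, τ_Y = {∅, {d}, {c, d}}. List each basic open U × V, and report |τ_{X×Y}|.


Basis B = {∅ × ∅, {46} × {d}, {46} × {c, d}, {46, 47} × {d}, {45, 46, 47} × {d}, {46, 47} × {c, d}, {45, 46, 47} × {c, d}}; |τ_{X×Y}| = 10.

Enumerate products U × V with U ∈ τ_X, V ∈ τ_Y (deduplicated):
  ∅ × ∅ = {} (∅)
  {46} × {d} = {(46,d)}
  {46} × {c, d} = {(46,c), (46,d)}
  {46, 47} × {d} = {(46,d), (47,d)}
  {45, 46, 47} × {d} = {(45,d), (46,d), (47,d)}
  {46, 47} × {c, d} = {(46,c), (46,d), (47,c), (47,d)}
  {45, 46, 47} × {c, d} = {(45,c), (45,d), (46,c), (46,d), (47,c), (47,d)}
These 7 distinct sets form the basis B.
Close under arbitrary unions to get τ_{X×Y}; counting gives |τ_{X×Y}| = 10.


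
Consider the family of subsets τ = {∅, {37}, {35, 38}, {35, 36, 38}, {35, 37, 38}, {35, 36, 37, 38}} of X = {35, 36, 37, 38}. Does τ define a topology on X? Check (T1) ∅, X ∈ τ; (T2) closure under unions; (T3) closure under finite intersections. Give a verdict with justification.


τ IS a topology on X.

Axiom (T1): ∅ ∈ τ? Yes; X ∈ τ? Yes.
Axiom (T2/T3): check pairwise unions and intersections of members of τ.
All pairwise intersections and unions checked — each lies in τ. Therefore τ satisfies (T1), (T2), (T3): it IS a topology on X.


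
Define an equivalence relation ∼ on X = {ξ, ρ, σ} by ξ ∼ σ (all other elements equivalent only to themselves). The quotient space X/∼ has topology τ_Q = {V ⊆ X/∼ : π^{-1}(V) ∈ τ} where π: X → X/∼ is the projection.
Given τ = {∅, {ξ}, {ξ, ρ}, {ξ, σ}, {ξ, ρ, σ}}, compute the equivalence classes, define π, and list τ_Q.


X/∼ = {[ξ=σ], [ρ]}; |τ_Q| = 3.

Equivalence classes: [ξ=σ], [ρ].
Quotient map π: X → X/∼ sends ξ ↦ [ξ=σ], ρ ↦ [ρ], σ ↦ [ξ=σ].
For each subset V ⊆ X/∼, compute π^{-1}(V) ⊆ X and check whether π^{-1}(V) ∈ τ. V is open in τ_Q iff π^{-1}(V) ∈ τ.
  V = {}: π^{-1}(V) = ∅ ∈ τ ✓.
  V = {[ξ=σ]}: π^{-1}(V) = {ξ, σ} ∈ τ ✓.
  V = {[ρ]}: π^{-1}(V) = {ρ} ∉ τ ✗.
  V = {[ξ=σ], [ρ]}: π^{-1}(V) = {ξ, ρ, σ} ∈ τ ✓.
Open sets in the quotient: τ_Q = {{}, {[ξ=σ]}, {[ξ=σ], [ρ]}} (3 elements).


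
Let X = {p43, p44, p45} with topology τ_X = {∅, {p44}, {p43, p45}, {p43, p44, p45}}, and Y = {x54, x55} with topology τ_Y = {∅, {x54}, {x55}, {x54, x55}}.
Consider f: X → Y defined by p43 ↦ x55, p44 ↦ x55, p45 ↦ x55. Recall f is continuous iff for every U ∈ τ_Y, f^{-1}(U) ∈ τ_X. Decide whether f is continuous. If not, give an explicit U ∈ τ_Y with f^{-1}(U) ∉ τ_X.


f IS continuous.

Compute f^{-1}(U) for each U ∈ τ_Y:
  U = ∅: f^{-1}(U) = ∅ ∈ τ_X ✓.
  U = {x54}: f^{-1}(U) = ∅ ∈ τ_X ✓.
  U = {x55}: f^{-1}(U) = {p43, p44, p45} ∈ τ_X ✓.
  U = {x54, x55}: f^{-1}(U) = {p43, p44, p45} ∈ τ_X ✓.
Every preimage lies in τ_X, so f IS continuous.


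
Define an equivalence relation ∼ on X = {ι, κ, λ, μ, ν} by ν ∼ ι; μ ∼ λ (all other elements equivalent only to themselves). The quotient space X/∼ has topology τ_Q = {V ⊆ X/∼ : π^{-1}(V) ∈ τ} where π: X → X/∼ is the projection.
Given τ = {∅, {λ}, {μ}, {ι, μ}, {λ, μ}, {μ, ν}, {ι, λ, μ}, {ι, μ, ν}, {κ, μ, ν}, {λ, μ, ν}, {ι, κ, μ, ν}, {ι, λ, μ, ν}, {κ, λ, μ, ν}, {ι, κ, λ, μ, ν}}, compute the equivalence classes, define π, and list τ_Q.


X/∼ = {[ι=ν], [κ], [λ=μ]}; |τ_Q| = 4.

Equivalence classes: [ι=ν], [κ], [λ=μ].
Quotient map π: X → X/∼ sends ι ↦ [ι=ν], κ ↦ [κ], λ ↦ [λ=μ], μ ↦ [λ=μ], ν ↦ [ι=ν].
For each subset V ⊆ X/∼, compute π^{-1}(V) ⊆ X and check whether π^{-1}(V) ∈ τ. V is open in τ_Q iff π^{-1}(V) ∈ τ.
  V = {}: π^{-1}(V) = ∅ ∈ τ ✓.
  V = {[ι=ν]}: π^{-1}(V) = {ι, ν} ∉ τ ✗.
  V = {[κ]}: π^{-1}(V) = {κ} ∉ τ ✗.
  V = {[ι=ν], [κ]}: π^{-1}(V) = {ι, κ, ν} ∉ τ ✗.
  V = {[λ=μ]}: π^{-1}(V) = {λ, μ} ∈ τ ✓.
  V = {[ι=ν], [λ=μ]}: π^{-1}(V) = {ι, λ, μ, ν} ∈ τ ✓.
  V = {[κ], [λ=μ]}: π^{-1}(V) = {κ, λ, μ} ∉ τ ✗.
  V = {[ι=ν], [κ], [λ=μ]}: π^{-1}(V) = {ι, κ, λ, μ, ν} ∈ τ ✓.
Open sets in the quotient: τ_Q = {{}, {[λ=μ]}, {[ι=ν], [λ=μ]}, {[ι=ν], [κ], [λ=μ]}} (4 elements).


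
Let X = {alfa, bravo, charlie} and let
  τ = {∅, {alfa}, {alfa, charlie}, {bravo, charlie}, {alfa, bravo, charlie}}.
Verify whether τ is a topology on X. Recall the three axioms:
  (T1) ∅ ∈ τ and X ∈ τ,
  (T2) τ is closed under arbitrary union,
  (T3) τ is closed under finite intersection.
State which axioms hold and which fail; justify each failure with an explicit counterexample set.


τ is NOT a topology on X.

Axiom (T1): ∅ ∈ τ? Yes; X ∈ τ? Yes.
Axiom (T2/T3): check pairwise unions and intersections of members of τ.
Counterexample for (T3): {alfa, charlie} ∩ {bravo, charlie} = {charlie} ∉ τ. Therefore τ is NOT a topology.


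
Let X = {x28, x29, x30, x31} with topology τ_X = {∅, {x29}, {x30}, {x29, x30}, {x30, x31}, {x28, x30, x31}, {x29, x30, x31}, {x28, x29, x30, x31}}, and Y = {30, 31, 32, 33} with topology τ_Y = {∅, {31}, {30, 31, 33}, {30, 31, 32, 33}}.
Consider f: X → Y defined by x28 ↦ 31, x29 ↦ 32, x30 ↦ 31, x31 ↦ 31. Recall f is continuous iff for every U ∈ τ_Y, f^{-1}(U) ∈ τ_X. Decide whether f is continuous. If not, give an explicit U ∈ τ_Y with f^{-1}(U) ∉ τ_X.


f IS continuous.

Compute f^{-1}(U) for each U ∈ τ_Y:
  U = ∅: f^{-1}(U) = ∅ ∈ τ_X ✓.
  U = {31}: f^{-1}(U) = {x28, x30, x31} ∈ τ_X ✓.
  U = {30, 31, 33}: f^{-1}(U) = {x28, x30, x31} ∈ τ_X ✓.
  U = {30, 31, 32, 33}: f^{-1}(U) = {x28, x29, x30, x31} ∈ τ_X ✓.
Every preimage lies in τ_X, so f IS continuous.


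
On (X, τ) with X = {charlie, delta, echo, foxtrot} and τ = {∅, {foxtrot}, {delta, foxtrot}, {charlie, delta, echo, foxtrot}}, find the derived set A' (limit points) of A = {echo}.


A' = {charlie}

For each x ∈ X, list the open sets U ∈ τ with x ∈ U, then check whether U ∩ (A ∖ {x}) ≠ ∅ for every such U.
  x = charlie: opens ∋ x are {charlie, delta, echo, foxtrot}; each meets A ∖ {charlie}, so x IS a limit point.
  x = delta: open {delta, foxtrot} ∋ x has {delta, foxtrot} ∩ (A ∖ {delta}) = ∅, so x is NOT a limit point.
  x = echo: open {charlie, delta, echo, foxtrot} ∋ x has {charlie, delta, echo, foxtrot} ∩ (A ∖ {echo}) = ∅, so x is NOT a limit point.
  x = foxtrot: open {foxtrot} ∋ x has {foxtrot} ∩ (A ∖ {foxtrot}) = ∅, so x is NOT a limit point.
Collecting: A' = {charlie}.


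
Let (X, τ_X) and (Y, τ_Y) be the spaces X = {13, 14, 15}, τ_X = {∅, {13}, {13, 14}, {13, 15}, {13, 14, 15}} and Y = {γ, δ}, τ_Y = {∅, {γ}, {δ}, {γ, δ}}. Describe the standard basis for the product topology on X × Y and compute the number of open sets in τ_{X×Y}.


Basis B = {∅ × ∅, {13} × {γ}, {13} × {δ}, {13} × {γ, δ}, {13, 14} × {γ}, {13, 15} × {γ}, {13, 14} × {δ}, {13, 15} × {δ}, {13, 14, 15} × {γ}, {13, 14, 15} × {δ}, {13, 14} × {γ, δ}, {13, 15} × {γ, δ}, {13, 14, 15} × {γ, δ}}; |τ_{X×Y}| = 25.

Enumerate products U × V with U ∈ τ_X, V ∈ τ_Y (deduplicated):
  ∅ × ∅ = {} (∅)
  {13} × {γ} = {(13,γ)}
  {13} × {δ} = {(13,δ)}
  {13} × {γ, δ} = {(13,γ), (13,δ)}
  {13, 14} × {γ} = {(13,γ), (14,γ)}
  {13, 15} × {γ} = {(13,γ), (15,γ)}
  {13, 14} × {δ} = {(13,δ), (14,δ)}
  {13, 15} × {δ} = {(13,δ), (15,δ)}
  {13, 14, 15} × {γ} = {(13,γ), (14,γ), (15,γ)}
  {13, 14, 15} × {δ} = {(13,δ), (14,δ), (15,δ)}
  {13, 14} × {γ, δ} = {(13,γ), (13,δ), (14,γ), (14,δ)}
  {13, 15} × {γ, δ} = {(13,γ), (13,δ), (15,γ), (15,δ)}
  {13, 14, 15} × {γ, δ} = {(13,γ), (13,δ), (14,γ), (14,δ), (15,γ), (15,δ)}
These 13 distinct sets form the basis B.
Close under arbitrary unions to get τ_{X×Y}; counting gives |τ_{X×Y}| = 25.
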